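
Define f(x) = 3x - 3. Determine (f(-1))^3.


f(-1) = -6
(-6)^3 = -216

-216


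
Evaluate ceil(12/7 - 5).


12/7 = 1.7143
1.7143 - 5 = -3.2857
ceil(-3.2857) = -3

-3


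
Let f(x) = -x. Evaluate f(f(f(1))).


f(1) = -1
f(-1) = 1
f(1) = -1

-1


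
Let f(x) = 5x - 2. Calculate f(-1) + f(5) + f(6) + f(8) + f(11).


f(-1) = -7
f(5) = 23
f(6) = 28
f(8) = 38
f(11) = 53
Sum = 135

135


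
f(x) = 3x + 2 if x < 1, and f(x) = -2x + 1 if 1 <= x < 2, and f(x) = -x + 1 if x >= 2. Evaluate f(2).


2 satisfies x >= 2
f(2) = -1

-1


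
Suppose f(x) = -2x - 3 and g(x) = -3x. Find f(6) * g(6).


270


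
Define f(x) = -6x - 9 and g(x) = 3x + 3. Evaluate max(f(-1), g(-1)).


f(-1) = -3
g(-1) = 0
max = 0

0


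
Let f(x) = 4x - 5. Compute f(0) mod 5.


f(0) = -5
-5 mod 5 = 0

0


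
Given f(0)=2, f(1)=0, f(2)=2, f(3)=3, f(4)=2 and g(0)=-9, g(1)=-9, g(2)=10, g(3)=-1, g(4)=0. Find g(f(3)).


f(3) = 3
g(3) = -1

-1


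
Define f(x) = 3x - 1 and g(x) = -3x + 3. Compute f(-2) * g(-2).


f(-2) = -7
g(-2) = 9
Product = -63

-63


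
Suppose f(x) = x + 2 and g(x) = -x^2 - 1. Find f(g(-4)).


g(-4) = -17
f(-17) = -15

-15


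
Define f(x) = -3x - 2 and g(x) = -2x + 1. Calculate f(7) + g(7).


f(7) = -23
g(7) = -13
Sum = -36

-36


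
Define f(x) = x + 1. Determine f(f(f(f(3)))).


f(3) = 4
f(4) = 5
f(5) = 6
f(6) = 7

7


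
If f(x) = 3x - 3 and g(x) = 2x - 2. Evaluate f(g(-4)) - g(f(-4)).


f(g(-4)) = -33
g(f(-4)) = -32
Difference = -1

-1


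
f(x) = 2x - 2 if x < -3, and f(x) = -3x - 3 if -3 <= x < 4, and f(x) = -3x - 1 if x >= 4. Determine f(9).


9 satisfies x >= 4
f(9) = -28

-28


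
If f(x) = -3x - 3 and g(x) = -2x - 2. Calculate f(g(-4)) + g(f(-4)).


f(g(-4)) = -21
g(f(-4)) = -20
Sum = -41

-41


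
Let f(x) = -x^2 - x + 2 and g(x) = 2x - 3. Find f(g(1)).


g(1) = -1
f(-1) = (-1)*(-1)^2 - 1*(-1) + 2 = 2

2


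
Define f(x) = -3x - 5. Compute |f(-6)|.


f(-6) = 13
|13| = 13

13


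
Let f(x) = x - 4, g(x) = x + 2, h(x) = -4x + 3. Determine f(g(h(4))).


h(4) = -13
g(-13) = -11
f(-11) = -15

-15


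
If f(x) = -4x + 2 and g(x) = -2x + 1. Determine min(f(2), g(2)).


f(2) = -6
g(2) = -3
min = -6

-6


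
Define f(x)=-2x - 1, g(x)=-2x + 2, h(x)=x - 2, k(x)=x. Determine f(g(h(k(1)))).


k(1) = 1
h(1) = -1
g(-1) = 4
f(4) = -9

-9


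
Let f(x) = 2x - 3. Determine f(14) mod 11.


3


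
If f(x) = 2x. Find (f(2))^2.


f(2) = 4
(4)^2 = 16

16


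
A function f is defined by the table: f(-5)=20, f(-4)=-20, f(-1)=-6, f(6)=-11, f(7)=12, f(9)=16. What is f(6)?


Reading from the table at x = 6

-11


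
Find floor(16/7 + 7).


16/7 = 2.2857
2.2857 + 7 = 9.2857
floor(9.2857) = 9

9


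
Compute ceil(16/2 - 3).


5


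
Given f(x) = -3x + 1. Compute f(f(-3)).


f(-3) = 10
f(10) = -29

-29


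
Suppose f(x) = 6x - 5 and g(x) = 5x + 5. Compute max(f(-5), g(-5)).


-20


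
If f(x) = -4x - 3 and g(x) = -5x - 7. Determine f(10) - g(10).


f(10) = -43
g(10) = -57
Difference = 14

14


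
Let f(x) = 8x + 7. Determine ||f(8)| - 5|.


f(8) = 71
|71| = 71
|71 - 5| = 66

66


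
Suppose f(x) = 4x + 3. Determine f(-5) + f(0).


f(-5) = -17
f(0) = 3
Sum = -14

-14


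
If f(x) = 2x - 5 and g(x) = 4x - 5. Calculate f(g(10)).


g(10) = 35
f(35) = 65

65


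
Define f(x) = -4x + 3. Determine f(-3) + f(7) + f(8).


f(-3) = 15
f(7) = -25
f(8) = -29
Sum = -39

-39


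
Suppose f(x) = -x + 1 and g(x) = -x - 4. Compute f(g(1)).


g(1) = -5
f(-5) = 6

6


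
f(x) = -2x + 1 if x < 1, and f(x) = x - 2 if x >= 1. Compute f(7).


5


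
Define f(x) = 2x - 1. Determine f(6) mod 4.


3


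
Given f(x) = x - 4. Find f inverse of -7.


Solve x - 4 = -7
x = (-7 + 4) / 1 = -3

-3


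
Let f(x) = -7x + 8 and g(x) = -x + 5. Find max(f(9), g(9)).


-4


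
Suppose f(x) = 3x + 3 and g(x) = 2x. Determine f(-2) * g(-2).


f(-2) = -3
g(-2) = -4
Product = 12

12


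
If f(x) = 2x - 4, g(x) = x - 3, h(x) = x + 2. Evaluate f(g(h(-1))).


h(-1) = 1
g(1) = -2
f(-2) = -8

-8


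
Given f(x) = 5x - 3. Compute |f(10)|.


f(10) = 47
|47| = 47

47


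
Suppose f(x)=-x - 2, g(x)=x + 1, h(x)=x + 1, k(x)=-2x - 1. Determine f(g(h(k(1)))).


k(1) = -3
h(-3) = -2
g(-2) = -1
f(-1) = -1

-1


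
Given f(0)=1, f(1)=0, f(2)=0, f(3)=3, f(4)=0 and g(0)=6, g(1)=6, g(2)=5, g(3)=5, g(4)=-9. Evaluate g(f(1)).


f(1) = 0
g(0) = 6

6


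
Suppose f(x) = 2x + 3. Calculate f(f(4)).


f(4) = 11
f(11) = 25

25


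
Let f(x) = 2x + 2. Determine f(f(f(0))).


f(0) = 2
f(2) = 6
f(6) = 14

14


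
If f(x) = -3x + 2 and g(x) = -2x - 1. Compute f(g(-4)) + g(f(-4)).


f(g(-4)) = -19
g(f(-4)) = -29
Sum = -48

-48


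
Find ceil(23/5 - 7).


23/5 = 4.6
4.6 - 7 = -2.4
ceil(-2.4) = -2

-2


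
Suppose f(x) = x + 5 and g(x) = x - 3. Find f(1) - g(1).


8


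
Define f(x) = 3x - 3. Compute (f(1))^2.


f(1) = 0
(0)^2 = 0

0


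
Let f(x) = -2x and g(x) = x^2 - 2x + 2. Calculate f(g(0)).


-4


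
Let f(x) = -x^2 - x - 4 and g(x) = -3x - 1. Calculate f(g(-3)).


-76


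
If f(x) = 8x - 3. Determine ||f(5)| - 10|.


f(5) = 37
|37| = 37
|37 - 10| = 27

27


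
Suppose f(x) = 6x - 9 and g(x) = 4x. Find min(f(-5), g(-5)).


f(-5) = -39
g(-5) = -20
min = -39

-39


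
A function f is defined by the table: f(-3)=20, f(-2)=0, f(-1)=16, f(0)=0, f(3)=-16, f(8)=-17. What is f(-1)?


Reading from the table at x = -1

16


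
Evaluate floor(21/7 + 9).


12


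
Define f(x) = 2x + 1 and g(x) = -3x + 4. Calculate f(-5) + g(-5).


f(-5) = -9
g(-5) = 19
Sum = 10

10


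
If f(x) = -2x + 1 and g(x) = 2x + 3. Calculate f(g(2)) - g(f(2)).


f(g(2)) = -13
g(f(2)) = -3
Difference = -10

-10


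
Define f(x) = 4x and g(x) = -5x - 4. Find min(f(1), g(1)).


f(1) = 4
g(1) = -9
min = -9

-9


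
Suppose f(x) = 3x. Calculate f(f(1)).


f(1) = 3
f(3) = 9

9


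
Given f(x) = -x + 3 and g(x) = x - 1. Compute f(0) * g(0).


f(0) = 3
g(0) = -1
Product = -3

-3


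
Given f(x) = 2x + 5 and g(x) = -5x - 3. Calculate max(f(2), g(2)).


f(2) = 9
g(2) = -13
max = 9

9


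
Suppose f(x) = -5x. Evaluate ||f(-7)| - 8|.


f(-7) = 35
|35| = 35
|35 - 8| = 27

27


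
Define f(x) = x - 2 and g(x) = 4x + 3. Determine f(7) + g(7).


f(7) = 5
g(7) = 31
Sum = 36

36


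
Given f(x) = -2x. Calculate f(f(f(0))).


f(0) = 0
f(0) = 0
f(0) = 0

0


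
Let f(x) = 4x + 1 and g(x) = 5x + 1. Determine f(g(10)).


g(10) = 51
f(51) = 205

205


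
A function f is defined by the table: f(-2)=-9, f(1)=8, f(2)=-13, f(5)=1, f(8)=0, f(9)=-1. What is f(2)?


Reading from the table at x = 2

-13


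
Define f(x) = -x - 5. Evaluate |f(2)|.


f(2) = -7
|-7| = 7

7


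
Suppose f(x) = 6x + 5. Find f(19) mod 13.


2


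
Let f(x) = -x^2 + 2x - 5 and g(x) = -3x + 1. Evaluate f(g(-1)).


g(-1) = 4
f(4) = (-1)*(4)^2 + 2*(4) - 5 = -13

-13


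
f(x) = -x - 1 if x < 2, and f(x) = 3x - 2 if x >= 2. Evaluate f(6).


6 satisfies x >= 2
f(6) = 16

16


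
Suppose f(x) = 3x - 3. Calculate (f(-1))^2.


f(-1) = -6
(-6)^2 = 36

36


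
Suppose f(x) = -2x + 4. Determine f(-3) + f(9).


f(-3) = 10
f(9) = -14
Sum = -4

-4


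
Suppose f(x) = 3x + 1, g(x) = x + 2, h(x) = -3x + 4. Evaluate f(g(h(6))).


h(6) = -14
g(-14) = -12
f(-12) = -35

-35


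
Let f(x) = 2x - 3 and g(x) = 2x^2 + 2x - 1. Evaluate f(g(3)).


43


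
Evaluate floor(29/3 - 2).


7


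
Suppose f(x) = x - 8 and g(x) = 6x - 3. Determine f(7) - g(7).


-40


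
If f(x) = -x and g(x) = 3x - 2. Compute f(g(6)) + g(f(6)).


f(g(6)) = -16
g(f(6)) = -20
Sum = -36

-36


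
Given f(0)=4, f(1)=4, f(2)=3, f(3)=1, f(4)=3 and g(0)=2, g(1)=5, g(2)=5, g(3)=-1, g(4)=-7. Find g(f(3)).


f(3) = 1
g(1) = 5

5


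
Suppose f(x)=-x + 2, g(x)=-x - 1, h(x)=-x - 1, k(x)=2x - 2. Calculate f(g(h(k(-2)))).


8


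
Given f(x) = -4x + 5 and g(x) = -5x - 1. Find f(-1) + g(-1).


f(-1) = 9
g(-1) = 4
Sum = 13

13


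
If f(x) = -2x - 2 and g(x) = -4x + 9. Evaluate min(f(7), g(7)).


f(7) = -16
g(7) = -19
min = -19

-19


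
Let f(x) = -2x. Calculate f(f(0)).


f(0) = 0
f(0) = 0

0


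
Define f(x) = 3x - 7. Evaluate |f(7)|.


f(7) = 14
|14| = 14

14


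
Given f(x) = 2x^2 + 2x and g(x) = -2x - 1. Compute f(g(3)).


g(3) = -7
f(-7) = 2*(-7)^2 + 2*(-7) = 84

84


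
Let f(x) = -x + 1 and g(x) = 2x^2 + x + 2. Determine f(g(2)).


g(2) = 12
f(12) = -11

-11


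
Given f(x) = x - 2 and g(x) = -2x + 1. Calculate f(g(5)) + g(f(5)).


f(g(5)) = -11
g(f(5)) = -5
Sum = -16

-16


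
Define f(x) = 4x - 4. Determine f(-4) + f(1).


f(-4) = -20
f(1) = 0
Sum = -20

-20


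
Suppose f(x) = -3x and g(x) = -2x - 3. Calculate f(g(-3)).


g(-3) = 3
f(3) = -9

-9


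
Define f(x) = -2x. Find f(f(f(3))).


-24


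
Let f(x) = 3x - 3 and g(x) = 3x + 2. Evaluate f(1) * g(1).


f(1) = 0
g(1) = 5
Product = 0

0


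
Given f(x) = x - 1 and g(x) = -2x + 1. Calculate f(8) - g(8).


f(8) = 7
g(8) = -15
Difference = 22

22


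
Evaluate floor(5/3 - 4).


5/3 = 1.6667
1.6667 - 4 = -2.3333
floor(-2.3333) = -3

-3


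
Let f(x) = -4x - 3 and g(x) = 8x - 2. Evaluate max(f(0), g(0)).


f(0) = -3
g(0) = -2
max = -2

-2


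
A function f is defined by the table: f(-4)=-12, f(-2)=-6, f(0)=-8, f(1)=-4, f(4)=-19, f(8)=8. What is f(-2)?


Reading from the table at x = -2

-6


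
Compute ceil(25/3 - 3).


25/3 = 8.3333
8.3333 - 3 = 5.3333
ceil(5.3333) = 6

6


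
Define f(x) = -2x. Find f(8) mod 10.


f(8) = -16
-16 mod 10 = 4

4


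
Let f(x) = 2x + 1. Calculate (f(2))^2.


25


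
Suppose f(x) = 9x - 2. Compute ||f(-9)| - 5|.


f(-9) = -83
|-83| = 83
|83 - 5| = 78

78


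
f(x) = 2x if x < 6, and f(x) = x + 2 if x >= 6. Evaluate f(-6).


-6 satisfies x < 6
f(-6) = -12

-12


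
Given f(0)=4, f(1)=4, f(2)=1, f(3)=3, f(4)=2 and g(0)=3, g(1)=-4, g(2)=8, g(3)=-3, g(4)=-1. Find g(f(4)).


f(4) = 2
g(2) = 8

8


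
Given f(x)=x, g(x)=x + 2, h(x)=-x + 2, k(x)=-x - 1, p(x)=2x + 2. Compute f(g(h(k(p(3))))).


p(3) = 8
k(8) = -9
h(-9) = 11
g(11) = 13
f(13) = 13

13


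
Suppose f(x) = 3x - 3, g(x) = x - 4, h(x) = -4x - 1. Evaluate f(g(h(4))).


h(4) = -17
g(-17) = -21
f(-21) = -66

-66


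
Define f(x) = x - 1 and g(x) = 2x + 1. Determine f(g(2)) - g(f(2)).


f(g(2)) = 4
g(f(2)) = 3
Difference = 1

1


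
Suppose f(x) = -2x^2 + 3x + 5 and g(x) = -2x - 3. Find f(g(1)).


g(1) = -5
f(-5) = (-2)*(-5)^2 + 3*(-5) + 5 = -60

-60


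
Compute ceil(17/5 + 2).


6


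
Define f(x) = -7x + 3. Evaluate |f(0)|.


f(0) = 3
|3| = 3

3


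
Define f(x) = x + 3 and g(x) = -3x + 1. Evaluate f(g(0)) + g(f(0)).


f(g(0)) = 4
g(f(0)) = -8
Sum = -4

-4


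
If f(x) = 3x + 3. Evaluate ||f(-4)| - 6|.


f(-4) = -9
|-9| = 9
|9 - 6| = 3

3


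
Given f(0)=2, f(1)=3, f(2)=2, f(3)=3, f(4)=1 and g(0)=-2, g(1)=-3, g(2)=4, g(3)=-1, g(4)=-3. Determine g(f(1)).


f(1) = 3
g(3) = -1

-1


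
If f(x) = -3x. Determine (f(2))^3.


f(2) = -6
(-6)^3 = -216

-216


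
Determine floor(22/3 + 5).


22/3 = 7.3333
7.3333 + 5 = 12.3333
floor(12.3333) = 12

12


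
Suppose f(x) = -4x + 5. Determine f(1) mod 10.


f(1) = 1
1 mod 10 = 1

1


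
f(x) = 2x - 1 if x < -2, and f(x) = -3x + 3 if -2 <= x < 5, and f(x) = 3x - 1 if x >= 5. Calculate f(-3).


-3 satisfies x < -2
f(-3) = -7

-7


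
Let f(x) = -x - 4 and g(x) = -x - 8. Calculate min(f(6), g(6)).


f(6) = -10
g(6) = -14
min = -14

-14


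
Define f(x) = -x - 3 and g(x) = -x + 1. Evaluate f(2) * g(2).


f(2) = -5
g(2) = -1
Product = 5

5


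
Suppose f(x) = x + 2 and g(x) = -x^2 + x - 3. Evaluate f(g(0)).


g(0) = -3
f(-3) = -1

-1


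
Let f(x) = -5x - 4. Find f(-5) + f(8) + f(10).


-77


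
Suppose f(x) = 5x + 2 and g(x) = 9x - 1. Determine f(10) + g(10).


f(10) = 52
g(10) = 89
Sum = 141

141


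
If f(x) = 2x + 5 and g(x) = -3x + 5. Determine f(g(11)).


g(11) = -28
f(-28) = -51

-51


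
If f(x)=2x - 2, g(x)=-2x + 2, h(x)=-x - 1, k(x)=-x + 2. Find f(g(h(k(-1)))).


k(-1) = 3
h(3) = -4
g(-4) = 10
f(10) = 18

18


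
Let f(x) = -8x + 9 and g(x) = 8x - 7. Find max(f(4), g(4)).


f(4) = -23
g(4) = 25
max = 25

25


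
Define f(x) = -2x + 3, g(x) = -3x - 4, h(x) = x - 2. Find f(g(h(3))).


h(3) = 1
g(1) = -7
f(-7) = 17

17


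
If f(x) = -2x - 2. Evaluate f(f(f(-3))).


18


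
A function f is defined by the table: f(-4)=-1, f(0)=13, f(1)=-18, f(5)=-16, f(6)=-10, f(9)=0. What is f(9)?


Reading from the table at x = 9

0


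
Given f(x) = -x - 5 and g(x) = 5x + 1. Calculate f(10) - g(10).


f(10) = -15
g(10) = 51
Difference = -66

-66


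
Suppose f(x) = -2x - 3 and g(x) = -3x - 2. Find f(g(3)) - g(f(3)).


f(g(3)) = 19
g(f(3)) = 25
Difference = -6

-6


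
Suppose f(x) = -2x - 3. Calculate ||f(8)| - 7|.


f(8) = -19
|-19| = 19
|19 - 7| = 12

12


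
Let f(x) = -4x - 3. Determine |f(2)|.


f(2) = -11
|-11| = 11

11


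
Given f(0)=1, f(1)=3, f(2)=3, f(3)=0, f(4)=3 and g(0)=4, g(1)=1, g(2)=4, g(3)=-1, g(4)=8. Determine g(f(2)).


-1


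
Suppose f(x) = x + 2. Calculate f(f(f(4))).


f(4) = 6
f(6) = 8
f(8) = 10

10


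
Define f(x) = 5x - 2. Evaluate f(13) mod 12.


f(13) = 63
63 mod 12 = 3

3


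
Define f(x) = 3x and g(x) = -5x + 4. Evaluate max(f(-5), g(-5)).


f(-5) = -15
g(-5) = 29
max = 29

29


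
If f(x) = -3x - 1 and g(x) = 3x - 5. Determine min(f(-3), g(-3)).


-14


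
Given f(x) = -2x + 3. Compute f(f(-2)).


f(-2) = 7
f(7) = -11

-11


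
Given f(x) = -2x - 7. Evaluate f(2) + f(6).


-30


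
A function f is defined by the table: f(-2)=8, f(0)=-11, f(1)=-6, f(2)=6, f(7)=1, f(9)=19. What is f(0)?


Reading from the table at x = 0

-11


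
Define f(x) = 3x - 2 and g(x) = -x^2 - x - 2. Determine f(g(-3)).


g(-3) = -8
f(-8) = -26

-26


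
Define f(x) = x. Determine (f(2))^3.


f(2) = 2
(2)^3 = 8

8


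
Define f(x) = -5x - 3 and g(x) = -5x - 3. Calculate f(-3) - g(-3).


f(-3) = 12
g(-3) = 12
Difference = 0

0


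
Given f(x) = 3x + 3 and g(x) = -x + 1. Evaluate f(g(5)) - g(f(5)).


f(g(5)) = -9
g(f(5)) = -17
Difference = 8

8


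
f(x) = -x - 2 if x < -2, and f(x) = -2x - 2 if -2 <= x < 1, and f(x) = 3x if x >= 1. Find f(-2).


-2 satisfies -2 <= x < 1
f(-2) = 2

2


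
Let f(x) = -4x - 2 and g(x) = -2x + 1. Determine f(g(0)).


g(0) = 1
f(1) = -6

-6


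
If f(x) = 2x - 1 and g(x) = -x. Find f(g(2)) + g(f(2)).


f(g(2)) = -5
g(f(2)) = -3
Sum = -8

-8


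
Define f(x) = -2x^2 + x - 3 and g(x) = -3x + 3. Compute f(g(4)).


-174


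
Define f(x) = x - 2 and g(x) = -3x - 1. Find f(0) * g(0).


f(0) = -2
g(0) = -1
Product = 2

2


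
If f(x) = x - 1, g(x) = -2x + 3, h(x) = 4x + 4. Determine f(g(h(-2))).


h(-2) = -4
g(-4) = 11
f(11) = 10

10


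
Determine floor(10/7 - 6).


-5


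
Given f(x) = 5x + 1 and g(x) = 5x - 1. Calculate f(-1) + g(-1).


f(-1) = -4
g(-1) = -6
Sum = -10

-10


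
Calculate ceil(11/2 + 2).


8


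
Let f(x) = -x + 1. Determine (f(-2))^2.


f(-2) = 3
(3)^2 = 9

9


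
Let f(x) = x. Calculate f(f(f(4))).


f(4) = 4
f(4) = 4
f(4) = 4

4


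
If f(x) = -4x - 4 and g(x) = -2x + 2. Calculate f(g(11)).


g(11) = -20
f(-20) = 76

76


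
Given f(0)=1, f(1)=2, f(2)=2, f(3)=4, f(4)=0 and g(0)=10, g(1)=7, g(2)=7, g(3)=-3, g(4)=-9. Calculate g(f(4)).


f(4) = 0
g(0) = 10

10


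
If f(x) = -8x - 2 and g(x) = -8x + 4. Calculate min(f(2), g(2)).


f(2) = -18
g(2) = -12
min = -18

-18


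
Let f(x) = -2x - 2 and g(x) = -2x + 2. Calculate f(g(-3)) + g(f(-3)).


f(g(-3)) = -18
g(f(-3)) = -6
Sum = -24

-24


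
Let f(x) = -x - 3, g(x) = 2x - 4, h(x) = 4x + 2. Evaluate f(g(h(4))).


h(4) = 18
g(18) = 32
f(32) = -35

-35


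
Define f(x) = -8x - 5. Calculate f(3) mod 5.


f(3) = -29
-29 mod 5 = 1

1


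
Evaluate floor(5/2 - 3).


-1


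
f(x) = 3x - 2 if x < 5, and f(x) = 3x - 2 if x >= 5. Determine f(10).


28


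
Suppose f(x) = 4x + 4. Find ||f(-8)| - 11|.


f(-8) = -28
|-28| = 28
|28 - 11| = 17

17


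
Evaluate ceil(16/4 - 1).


16/4 = 4
4 - 1 = 3
ceil(3) = 3

3


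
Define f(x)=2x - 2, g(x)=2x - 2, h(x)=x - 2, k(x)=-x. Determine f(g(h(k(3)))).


k(3) = -3
h(-3) = -5
g(-5) = -12
f(-12) = -26

-26


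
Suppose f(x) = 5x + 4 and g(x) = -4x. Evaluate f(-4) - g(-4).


f(-4) = -16
g(-4) = 16
Difference = -32

-32


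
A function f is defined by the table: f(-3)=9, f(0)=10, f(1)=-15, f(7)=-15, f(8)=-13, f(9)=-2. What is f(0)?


Reading from the table at x = 0

10


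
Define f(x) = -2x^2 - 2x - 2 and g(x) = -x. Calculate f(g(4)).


g(4) = -4
f(-4) = (-2)*(-4)^2 - 2*(-4) - 2 = -26

-26


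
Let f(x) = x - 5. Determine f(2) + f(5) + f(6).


-2


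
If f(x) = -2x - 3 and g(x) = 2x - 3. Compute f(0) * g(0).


f(0) = -3
g(0) = -3
Product = 9

9


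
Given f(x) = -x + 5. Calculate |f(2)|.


f(2) = 3
|3| = 3

3


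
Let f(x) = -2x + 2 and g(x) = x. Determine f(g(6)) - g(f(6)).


0


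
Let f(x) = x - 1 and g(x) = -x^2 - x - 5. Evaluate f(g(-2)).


g(-2) = -7
f(-7) = -8

-8


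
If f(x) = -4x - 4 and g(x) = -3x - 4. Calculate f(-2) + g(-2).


f(-2) = 4
g(-2) = 2
Sum = 6

6


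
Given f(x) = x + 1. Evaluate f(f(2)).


f(2) = 3
f(3) = 4

4


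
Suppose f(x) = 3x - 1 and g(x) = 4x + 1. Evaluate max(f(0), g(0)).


f(0) = -1
g(0) = 1
max = 1

1


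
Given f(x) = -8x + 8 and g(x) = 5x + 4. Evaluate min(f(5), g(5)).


f(5) = -32
g(5) = 29
min = -32

-32


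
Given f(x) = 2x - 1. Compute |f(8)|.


15


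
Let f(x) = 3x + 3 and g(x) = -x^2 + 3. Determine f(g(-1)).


g(-1) = 2
f(2) = 9

9


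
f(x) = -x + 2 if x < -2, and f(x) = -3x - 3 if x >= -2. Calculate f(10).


-33


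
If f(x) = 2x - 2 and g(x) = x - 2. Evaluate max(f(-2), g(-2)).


f(-2) = -6
g(-2) = -4
max = -4

-4


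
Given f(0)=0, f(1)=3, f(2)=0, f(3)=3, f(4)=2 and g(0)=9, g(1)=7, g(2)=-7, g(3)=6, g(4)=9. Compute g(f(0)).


9


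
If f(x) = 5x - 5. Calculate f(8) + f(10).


f(8) = 35
f(10) = 45
Sum = 80

80


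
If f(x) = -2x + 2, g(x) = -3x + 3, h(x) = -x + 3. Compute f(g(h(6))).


h(6) = -3
g(-3) = 12
f(12) = -22

-22


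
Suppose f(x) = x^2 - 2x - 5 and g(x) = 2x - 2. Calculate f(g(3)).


g(3) = 4
f(4) = 1*(4)^2 - 2*(4) - 5 = 3

3


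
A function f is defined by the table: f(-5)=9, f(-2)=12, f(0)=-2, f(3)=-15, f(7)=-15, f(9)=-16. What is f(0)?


Reading from the table at x = 0

-2


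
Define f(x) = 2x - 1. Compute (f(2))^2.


f(2) = 3
(3)^2 = 9

9


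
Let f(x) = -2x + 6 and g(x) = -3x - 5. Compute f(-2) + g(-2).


f(-2) = 10
g(-2) = 1
Sum = 11

11


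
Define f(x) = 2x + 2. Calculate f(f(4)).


f(4) = 10
f(10) = 22

22


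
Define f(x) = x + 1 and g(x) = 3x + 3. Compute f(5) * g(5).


f(5) = 6
g(5) = 18
Product = 108

108


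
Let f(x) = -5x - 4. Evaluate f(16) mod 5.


f(16) = -84
-84 mod 5 = 1

1


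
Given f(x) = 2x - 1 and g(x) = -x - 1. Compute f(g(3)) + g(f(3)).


f(g(3)) = -9
g(f(3)) = -6
Sum = -15

-15


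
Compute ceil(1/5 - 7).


1/5 = 0.2
0.2 - 7 = -6.8
ceil(-6.8) = -6

-6


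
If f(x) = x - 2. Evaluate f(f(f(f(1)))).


f(1) = -1
f(-1) = -3
f(-3) = -5
f(-5) = -7

-7


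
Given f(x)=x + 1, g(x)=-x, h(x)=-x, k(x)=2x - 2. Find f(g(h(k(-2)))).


k(-2) = -6
h(-6) = 6
g(6) = -6
f(-6) = -5

-5


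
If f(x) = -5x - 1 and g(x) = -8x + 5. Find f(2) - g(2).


f(2) = -11
g(2) = -11
Difference = 0

0


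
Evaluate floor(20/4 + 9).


14


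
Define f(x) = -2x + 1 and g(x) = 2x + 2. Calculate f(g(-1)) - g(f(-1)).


f(g(-1)) = 1
g(f(-1)) = 8
Difference = -7

-7


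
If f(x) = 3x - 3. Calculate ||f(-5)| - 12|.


f(-5) = -18
|-18| = 18
|18 - 12| = 6

6


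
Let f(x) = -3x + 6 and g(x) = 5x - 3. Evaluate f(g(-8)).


g(-8) = -43
f(-43) = 135

135


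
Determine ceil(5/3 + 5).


5/3 = 1.6667
1.6667 + 5 = 6.6667
ceil(6.6667) = 7

7


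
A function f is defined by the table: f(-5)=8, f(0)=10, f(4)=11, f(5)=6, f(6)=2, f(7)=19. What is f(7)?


Reading from the table at x = 7

19


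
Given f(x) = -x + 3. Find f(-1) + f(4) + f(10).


-4


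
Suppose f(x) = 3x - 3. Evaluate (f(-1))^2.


f(-1) = -6
(-6)^2 = 36

36


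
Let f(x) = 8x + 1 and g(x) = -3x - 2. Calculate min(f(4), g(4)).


-14


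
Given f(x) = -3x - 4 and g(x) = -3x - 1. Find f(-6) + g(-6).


f(-6) = 14
g(-6) = 17
Sum = 31

31


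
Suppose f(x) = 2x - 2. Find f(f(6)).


18


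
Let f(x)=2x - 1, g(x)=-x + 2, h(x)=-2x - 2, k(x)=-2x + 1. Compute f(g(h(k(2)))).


k(2) = -3
h(-3) = 4
g(4) = -2
f(-2) = -5

-5


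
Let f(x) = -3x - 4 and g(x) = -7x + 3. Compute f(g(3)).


50


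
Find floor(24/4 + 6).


24/4 = 6
6 + 6 = 12
floor(12) = 12

12


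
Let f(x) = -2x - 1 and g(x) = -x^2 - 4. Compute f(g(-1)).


g(-1) = -5
f(-5) = 9

9


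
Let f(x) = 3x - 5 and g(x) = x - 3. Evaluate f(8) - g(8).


f(8) = 19
g(8) = 5
Difference = 14

14


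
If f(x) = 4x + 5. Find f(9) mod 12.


f(9) = 41
41 mod 12 = 5

5


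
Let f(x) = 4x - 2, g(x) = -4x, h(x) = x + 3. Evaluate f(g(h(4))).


-114


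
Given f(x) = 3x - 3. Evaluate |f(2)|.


f(2) = 3
|3| = 3

3


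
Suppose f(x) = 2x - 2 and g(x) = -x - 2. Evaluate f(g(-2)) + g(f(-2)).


2


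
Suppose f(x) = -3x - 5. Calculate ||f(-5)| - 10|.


0


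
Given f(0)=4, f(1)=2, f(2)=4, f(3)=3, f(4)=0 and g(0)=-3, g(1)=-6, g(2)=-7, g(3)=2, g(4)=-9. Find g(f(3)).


f(3) = 3
g(3) = 2

2


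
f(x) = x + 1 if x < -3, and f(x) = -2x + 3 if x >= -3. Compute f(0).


3


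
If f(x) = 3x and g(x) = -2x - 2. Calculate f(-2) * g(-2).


f(-2) = -6
g(-2) = 2
Product = -12

-12


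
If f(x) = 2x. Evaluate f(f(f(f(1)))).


f(1) = 2
f(2) = 4
f(4) = 8
f(8) = 16

16


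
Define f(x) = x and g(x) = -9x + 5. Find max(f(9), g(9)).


f(9) = 9
g(9) = -76
max = 9

9


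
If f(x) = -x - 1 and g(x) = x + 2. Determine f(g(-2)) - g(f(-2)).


f(g(-2)) = -1
g(f(-2)) = 3
Difference = -4

-4


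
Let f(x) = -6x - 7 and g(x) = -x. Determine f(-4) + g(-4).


f(-4) = 17
g(-4) = 4
Sum = 21

21


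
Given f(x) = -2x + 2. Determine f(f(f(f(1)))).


6


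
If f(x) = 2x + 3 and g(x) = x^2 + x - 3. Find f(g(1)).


1


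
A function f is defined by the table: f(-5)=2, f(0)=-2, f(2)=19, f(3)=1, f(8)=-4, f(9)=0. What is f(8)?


Reading from the table at x = 8

-4


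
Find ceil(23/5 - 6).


23/5 = 4.6
4.6 - 6 = -1.4
ceil(-1.4) = -1

-1


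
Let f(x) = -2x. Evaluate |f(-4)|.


f(-4) = 8
|8| = 8

8


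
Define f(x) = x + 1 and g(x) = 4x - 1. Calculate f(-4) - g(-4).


14


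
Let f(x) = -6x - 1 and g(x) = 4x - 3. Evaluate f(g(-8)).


g(-8) = -35
f(-35) = 209

209


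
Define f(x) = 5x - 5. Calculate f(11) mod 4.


f(11) = 50
50 mod 4 = 2

2


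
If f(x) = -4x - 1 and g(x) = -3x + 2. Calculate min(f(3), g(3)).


f(3) = -13
g(3) = -7
min = -13

-13


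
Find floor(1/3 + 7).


1/3 = 0.3333
0.3333 + 7 = 7.3333
floor(7.3333) = 7

7


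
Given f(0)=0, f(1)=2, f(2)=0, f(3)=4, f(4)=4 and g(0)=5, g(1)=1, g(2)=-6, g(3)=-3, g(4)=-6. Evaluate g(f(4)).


-6


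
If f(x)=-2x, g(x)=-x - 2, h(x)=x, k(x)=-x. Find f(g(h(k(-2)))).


k(-2) = 2
h(2) = 2
g(2) = -4
f(-4) = 8

8


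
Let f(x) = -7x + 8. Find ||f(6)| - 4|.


f(6) = -34
|-34| = 34
|34 - 4| = 30

30


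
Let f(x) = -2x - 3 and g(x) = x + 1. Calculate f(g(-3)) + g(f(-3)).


5


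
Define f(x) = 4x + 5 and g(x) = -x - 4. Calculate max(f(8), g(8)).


f(8) = 37
g(8) = -12
max = 37

37


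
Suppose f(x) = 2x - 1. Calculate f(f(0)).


f(0) = -1
f(-1) = -3

-3


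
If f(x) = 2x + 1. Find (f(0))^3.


1


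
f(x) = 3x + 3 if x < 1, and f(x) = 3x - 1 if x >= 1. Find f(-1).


0


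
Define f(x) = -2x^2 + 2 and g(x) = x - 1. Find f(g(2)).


g(2) = 1
f(1) = (-2)*(1)^2 + 2 = 0

0


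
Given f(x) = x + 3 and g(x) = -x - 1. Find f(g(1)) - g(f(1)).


6


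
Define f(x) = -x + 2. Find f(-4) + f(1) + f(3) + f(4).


f(-4) = 6
f(1) = 1
f(3) = -1
f(4) = -2
Sum = 4

4


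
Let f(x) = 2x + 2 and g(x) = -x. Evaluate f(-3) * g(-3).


-12


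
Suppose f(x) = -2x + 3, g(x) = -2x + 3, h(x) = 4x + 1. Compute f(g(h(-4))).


h(-4) = -15
g(-15) = 33
f(33) = -63

-63


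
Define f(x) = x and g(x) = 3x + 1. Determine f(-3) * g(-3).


f(-3) = -3
g(-3) = -8
Product = 24

24


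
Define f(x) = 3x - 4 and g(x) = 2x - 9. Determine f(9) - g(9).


f(9) = 23
g(9) = 9
Difference = 14

14


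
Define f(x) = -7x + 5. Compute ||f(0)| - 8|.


f(0) = 5
|5| = 5
|5 - 8| = 3

3


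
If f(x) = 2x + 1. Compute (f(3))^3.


f(3) = 7
(7)^3 = 343

343


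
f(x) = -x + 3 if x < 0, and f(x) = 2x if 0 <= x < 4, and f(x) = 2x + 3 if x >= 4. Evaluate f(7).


7 satisfies x >= 4
f(7) = 17

17


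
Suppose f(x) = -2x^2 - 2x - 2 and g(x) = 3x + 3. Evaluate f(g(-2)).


g(-2) = -3
f(-3) = (-2)*(-3)^2 - 2*(-3) - 2 = -14

-14


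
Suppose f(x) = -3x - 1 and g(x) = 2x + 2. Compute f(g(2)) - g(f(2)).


-7


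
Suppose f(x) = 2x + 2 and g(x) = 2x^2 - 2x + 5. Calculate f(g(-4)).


g(-4) = 45
f(45) = 92

92


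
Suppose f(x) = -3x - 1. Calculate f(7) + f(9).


f(7) = -22
f(9) = -28
Sum = -50

-50


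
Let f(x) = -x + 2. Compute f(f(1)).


1


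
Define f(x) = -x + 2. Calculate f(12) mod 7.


f(12) = -10
-10 mod 7 = 4

4


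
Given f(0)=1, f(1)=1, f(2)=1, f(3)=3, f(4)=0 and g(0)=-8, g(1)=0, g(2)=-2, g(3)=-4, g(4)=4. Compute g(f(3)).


f(3) = 3
g(3) = -4

-4


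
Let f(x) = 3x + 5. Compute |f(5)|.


f(5) = 20
|20| = 20

20


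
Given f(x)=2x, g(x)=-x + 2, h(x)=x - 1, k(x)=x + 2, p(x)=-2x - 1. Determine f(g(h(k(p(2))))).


p(2) = -5
k(-5) = -3
h(-3) = -4
g(-4) = 6
f(6) = 12

12


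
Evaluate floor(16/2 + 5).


16/2 = 8
8 + 5 = 13
floor(13) = 13

13


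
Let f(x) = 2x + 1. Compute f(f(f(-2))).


-9


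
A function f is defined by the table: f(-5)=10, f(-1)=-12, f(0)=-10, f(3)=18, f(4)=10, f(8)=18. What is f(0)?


Reading from the table at x = 0

-10


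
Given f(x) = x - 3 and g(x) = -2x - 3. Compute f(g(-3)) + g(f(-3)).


f(g(-3)) = 0
g(f(-3)) = 9
Sum = 9

9


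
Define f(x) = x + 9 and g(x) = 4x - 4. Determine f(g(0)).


g(0) = -4
f(-4) = 5

5


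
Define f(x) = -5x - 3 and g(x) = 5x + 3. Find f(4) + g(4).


0


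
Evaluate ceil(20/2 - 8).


20/2 = 10
10 - 8 = 2
ceil(2) = 2

2


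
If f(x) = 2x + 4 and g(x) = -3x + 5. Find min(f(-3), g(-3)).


f(-3) = -2
g(-3) = 14
min = -2

-2


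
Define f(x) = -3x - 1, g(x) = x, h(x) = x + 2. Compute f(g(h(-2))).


-1


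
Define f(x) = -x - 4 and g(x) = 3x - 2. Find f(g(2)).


g(2) = 4
f(4) = -8

-8


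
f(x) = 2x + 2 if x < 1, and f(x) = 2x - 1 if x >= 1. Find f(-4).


-4 satisfies x < 1
f(-4) = -6

-6


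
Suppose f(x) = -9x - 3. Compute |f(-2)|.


15


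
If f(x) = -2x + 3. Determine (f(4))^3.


f(4) = -5
(-5)^3 = -125

-125


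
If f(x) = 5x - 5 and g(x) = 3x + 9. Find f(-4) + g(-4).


f(-4) = -25
g(-4) = -3
Sum = -28

-28


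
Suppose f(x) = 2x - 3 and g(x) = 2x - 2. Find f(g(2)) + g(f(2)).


1


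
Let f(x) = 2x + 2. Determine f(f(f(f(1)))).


f(1) = 4
f(4) = 10
f(10) = 22
f(22) = 46

46


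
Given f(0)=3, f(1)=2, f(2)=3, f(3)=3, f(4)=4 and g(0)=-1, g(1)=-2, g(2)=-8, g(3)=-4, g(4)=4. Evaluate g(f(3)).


f(3) = 3
g(3) = -4

-4


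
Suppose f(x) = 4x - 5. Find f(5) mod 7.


f(5) = 15
15 mod 7 = 1

1


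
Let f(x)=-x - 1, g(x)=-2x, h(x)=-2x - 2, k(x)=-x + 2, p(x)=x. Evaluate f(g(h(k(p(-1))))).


p(-1) = -1
k(-1) = 3
h(3) = -8
g(-8) = 16
f(16) = -17

-17


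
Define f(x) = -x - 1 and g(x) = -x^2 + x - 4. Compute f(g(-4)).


g(-4) = -24
f(-24) = 23

23


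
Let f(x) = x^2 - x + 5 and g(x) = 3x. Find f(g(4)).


g(4) = 12
f(12) = 1*(12)^2 - 1*(12) + 5 = 137

137


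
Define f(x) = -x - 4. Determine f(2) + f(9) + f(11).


f(2) = -6
f(9) = -13
f(11) = -15
Sum = -34

-34


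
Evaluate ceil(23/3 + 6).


23/3 = 7.6667
7.6667 + 6 = 13.6667
ceil(13.6667) = 14

14


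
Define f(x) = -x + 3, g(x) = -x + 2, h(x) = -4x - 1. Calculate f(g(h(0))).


h(0) = -1
g(-1) = 3
f(3) = 0

0


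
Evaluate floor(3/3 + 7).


3/3 = 1
1 + 7 = 8
floor(8) = 8

8


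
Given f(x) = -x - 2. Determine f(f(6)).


f(6) = -8
f(-8) = 6

6


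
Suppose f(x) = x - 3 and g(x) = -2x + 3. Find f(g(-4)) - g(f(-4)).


f(g(-4)) = 8
g(f(-4)) = 17
Difference = -9

-9


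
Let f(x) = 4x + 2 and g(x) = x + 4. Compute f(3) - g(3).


f(3) = 14
g(3) = 7
Difference = 7

7


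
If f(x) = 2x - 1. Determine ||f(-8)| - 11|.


f(-8) = -17
|-17| = 17
|17 - 11| = 6

6


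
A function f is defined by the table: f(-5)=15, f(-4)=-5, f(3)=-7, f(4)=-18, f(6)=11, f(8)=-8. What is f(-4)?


Reading from the table at x = -4

-5


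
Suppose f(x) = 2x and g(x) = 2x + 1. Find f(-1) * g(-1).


2


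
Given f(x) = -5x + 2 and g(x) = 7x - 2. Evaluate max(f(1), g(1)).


5


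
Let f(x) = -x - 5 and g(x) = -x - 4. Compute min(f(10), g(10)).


f(10) = -15
g(10) = -14
min = -15

-15


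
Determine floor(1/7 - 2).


1/7 = 0.1429
0.1429 - 2 = -1.8571
floor(-1.8571) = -2

-2


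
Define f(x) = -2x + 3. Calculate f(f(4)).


13


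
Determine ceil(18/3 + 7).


18/3 = 6
6 + 7 = 13
ceil(13) = 13

13


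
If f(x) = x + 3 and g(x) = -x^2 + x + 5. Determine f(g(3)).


g(3) = -1
f(-1) = 2

2


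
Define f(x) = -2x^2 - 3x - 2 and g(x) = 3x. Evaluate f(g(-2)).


-56


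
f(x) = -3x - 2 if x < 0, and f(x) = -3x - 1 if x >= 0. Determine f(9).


9 satisfies x >= 0
f(9) = -28

-28


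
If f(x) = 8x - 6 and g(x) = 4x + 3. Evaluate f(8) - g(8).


f(8) = 58
g(8) = 35
Difference = 23

23


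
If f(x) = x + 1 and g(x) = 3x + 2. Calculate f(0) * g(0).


f(0) = 1
g(0) = 2
Product = 2

2


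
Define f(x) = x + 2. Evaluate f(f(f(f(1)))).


f(1) = 3
f(3) = 5
f(5) = 7
f(7) = 9

9


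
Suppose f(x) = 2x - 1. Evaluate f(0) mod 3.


f(0) = -1
-1 mod 3 = 2

2


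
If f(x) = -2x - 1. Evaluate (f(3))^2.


f(3) = -7
(-7)^2 = 49

49


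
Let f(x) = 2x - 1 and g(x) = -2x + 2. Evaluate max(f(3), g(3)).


f(3) = 5
g(3) = -4
max = 5

5


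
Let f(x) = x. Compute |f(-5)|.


f(-5) = -5
|-5| = 5

5


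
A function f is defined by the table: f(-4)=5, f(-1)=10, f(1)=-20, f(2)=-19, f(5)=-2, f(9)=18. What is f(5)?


Reading from the table at x = 5

-2


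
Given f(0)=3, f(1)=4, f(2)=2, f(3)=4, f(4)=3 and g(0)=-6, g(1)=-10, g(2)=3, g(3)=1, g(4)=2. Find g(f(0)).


f(0) = 3
g(3) = 1

1


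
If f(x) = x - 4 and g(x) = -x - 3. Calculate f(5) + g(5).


f(5) = 1
g(5) = -8
Sum = -7

-7


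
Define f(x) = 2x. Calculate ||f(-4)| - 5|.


f(-4) = -8
|-8| = 8
|8 - 5| = 3

3


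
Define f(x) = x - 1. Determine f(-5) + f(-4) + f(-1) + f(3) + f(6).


f(-5) = -6
f(-4) = -5
f(-1) = -2
f(3) = 2
f(6) = 5
Sum = -6

-6


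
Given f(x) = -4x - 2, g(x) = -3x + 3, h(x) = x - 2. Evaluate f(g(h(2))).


-14


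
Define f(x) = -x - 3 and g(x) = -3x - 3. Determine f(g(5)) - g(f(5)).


f(g(5)) = 15
g(f(5)) = 21
Difference = -6

-6


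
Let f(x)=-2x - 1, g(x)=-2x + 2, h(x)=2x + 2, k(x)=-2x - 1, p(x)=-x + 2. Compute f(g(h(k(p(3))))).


p(3) = -1
k(-1) = 1
h(1) = 4
g(4) = -6
f(-6) = 11

11


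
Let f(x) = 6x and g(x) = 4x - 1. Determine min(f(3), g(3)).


f(3) = 18
g(3) = 11
min = 11

11


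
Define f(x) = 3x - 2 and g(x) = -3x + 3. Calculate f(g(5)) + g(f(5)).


f(g(5)) = -38
g(f(5)) = -36
Sum = -74

-74


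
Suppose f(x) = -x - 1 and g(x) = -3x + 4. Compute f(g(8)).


g(8) = -20
f(-20) = 19

19


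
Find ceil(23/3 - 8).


23/3 = 7.6667
7.6667 - 8 = -0.3333
ceil(-0.3333) = 0

0


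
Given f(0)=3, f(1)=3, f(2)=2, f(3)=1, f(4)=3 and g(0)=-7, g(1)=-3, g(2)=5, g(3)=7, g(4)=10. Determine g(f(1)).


f(1) = 3
g(3) = 7

7


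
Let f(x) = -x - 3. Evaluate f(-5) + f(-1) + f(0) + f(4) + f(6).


f(-5) = 2
f(-1) = -2
f(0) = -3
f(4) = -7
f(6) = -9
Sum = -19

-19


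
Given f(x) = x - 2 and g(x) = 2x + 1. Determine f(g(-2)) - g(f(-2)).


f(g(-2)) = -5
g(f(-2)) = -7
Difference = 2

2


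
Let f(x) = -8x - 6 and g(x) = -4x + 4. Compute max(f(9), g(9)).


f(9) = -78
g(9) = -32
max = -32

-32


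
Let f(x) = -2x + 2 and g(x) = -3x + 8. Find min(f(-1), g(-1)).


4


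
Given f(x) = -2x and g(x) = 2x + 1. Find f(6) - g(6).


f(6) = -12
g(6) = 13
Difference = -25

-25


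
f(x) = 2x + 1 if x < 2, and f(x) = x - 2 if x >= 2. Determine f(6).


6 satisfies x >= 2
f(6) = 4

4


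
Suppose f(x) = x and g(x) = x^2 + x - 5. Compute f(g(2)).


g(2) = 1
f(1) = 1

1


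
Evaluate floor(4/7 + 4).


4/7 = 0.5714
0.5714 + 4 = 4.5714
floor(4.5714) = 4

4


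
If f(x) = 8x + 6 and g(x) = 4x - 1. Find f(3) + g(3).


41


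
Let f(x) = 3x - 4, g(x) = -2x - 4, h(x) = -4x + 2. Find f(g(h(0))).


h(0) = 2
g(2) = -8
f(-8) = -28

-28


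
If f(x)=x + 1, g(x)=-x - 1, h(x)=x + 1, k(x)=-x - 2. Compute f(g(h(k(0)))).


1


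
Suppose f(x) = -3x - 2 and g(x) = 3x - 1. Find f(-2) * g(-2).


f(-2) = 4
g(-2) = -7
Product = -28

-28


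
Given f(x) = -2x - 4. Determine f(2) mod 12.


f(2) = -8
-8 mod 12 = 4

4


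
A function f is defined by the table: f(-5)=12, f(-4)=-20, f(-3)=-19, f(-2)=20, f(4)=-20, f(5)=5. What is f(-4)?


-20


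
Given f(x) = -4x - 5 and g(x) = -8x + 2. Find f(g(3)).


g(3) = -22
f(-22) = 83

83


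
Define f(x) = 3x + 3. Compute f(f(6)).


f(6) = 21
f(21) = 66

66


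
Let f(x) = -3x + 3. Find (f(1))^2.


f(1) = 0
(0)^2 = 0

0


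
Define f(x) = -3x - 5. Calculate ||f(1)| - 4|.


4


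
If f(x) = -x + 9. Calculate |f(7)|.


2


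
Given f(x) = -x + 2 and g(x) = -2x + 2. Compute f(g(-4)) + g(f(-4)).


f(g(-4)) = -8
g(f(-4)) = -10
Sum = -18

-18


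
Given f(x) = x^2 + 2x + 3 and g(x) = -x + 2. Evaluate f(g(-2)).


g(-2) = 4
f(4) = 1*(4)^2 + 2*(4) + 3 = 27

27


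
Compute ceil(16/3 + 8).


16/3 = 5.3333
5.3333 + 8 = 13.3333
ceil(13.3333) = 14

14


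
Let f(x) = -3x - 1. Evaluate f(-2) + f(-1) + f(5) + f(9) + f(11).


f(-2) = 5
f(-1) = 2
f(5) = -16
f(9) = -28
f(11) = -34
Sum = -71

-71


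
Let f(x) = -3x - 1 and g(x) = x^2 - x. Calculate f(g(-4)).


g(-4) = 20
f(20) = -61

-61


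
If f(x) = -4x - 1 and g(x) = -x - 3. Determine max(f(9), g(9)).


f(9) = -37
g(9) = -12
max = -12

-12


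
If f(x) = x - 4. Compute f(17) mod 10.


f(17) = 13
13 mod 10 = 3

3


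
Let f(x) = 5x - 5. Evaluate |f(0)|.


f(0) = -5
|-5| = 5

5


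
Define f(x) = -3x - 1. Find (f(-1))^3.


8


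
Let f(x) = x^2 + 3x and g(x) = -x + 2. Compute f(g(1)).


g(1) = 1
f(1) = 1*(1)^2 + 3*(1) = 4

4


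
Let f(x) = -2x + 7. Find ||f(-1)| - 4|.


f(-1) = 9
|9| = 9
|9 - 4| = 5

5


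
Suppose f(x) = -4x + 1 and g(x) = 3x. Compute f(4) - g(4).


f(4) = -15
g(4) = 12
Difference = -27

-27


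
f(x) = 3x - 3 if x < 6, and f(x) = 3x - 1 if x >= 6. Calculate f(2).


2 satisfies x < 6
f(2) = 3

3


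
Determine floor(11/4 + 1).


3


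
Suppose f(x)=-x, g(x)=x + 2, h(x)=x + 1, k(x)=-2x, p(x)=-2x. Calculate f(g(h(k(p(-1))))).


p(-1) = 2
k(2) = -4
h(-4) = -3
g(-3) = -1
f(-1) = 1

1


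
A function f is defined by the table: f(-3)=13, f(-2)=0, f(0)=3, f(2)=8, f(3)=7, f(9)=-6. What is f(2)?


8


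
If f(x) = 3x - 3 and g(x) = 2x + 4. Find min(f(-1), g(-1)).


f(-1) = -6
g(-1) = 2
min = -6

-6


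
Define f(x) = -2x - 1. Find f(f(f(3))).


f(3) = -7
f(-7) = 13
f(13) = -27

-27


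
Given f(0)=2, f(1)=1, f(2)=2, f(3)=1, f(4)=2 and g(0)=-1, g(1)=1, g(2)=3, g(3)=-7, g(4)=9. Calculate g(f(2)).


f(2) = 2
g(2) = 3

3


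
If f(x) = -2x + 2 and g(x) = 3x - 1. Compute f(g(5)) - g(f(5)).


f(g(5)) = -26
g(f(5)) = -25
Difference = -1

-1


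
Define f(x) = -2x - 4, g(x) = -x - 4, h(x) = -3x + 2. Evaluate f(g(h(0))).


h(0) = 2
g(2) = -6
f(-6) = 8

8


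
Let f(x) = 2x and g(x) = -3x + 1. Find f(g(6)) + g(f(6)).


-69


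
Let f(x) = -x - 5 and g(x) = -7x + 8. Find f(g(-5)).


g(-5) = 43
f(43) = -48

-48


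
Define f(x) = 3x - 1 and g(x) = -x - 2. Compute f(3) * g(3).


-40


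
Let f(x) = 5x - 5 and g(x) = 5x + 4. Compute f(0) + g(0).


f(0) = -5
g(0) = 4
Sum = -1

-1


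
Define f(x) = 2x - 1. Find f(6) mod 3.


f(6) = 11
11 mod 3 = 2

2


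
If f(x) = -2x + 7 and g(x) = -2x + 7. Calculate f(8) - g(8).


f(8) = -9
g(8) = -9
Difference = 0

0


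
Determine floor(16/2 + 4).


16/2 = 8
8 + 4 = 12
floor(12) = 12

12


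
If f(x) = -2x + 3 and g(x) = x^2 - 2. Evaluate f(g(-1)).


g(-1) = -1
f(-1) = 5

5


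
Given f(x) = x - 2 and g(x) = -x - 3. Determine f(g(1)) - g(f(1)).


-4


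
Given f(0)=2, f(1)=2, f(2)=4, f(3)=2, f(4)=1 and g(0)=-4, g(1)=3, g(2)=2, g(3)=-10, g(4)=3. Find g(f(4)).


f(4) = 1
g(1) = 3

3


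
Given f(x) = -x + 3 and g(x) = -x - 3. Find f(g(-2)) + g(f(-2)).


f(g(-2)) = 4
g(f(-2)) = -8
Sum = -4

-4


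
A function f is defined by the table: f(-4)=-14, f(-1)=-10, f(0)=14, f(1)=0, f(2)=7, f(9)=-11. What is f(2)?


Reading from the table at x = 2

7


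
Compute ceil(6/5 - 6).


6/5 = 1.2
1.2 - 6 = -4.8
ceil(-4.8) = -4

-4


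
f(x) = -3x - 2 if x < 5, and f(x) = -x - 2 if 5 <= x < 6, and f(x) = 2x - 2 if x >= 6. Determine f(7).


7 satisfies x >= 6
f(7) = 12

12


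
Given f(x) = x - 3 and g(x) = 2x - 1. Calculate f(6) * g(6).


f(6) = 3
g(6) = 11
Product = 33

33


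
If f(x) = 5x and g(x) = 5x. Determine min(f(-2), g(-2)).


f(-2) = -10
g(-2) = -10
min = -10

-10


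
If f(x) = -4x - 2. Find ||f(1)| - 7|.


f(1) = -6
|-6| = 6
|6 - 7| = 1

1


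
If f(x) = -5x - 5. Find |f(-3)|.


10


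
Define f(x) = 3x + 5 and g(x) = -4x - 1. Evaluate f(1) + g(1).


3


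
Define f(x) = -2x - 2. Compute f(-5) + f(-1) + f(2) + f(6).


-12


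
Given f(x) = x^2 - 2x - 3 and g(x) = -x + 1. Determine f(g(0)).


g(0) = 1
f(1) = 1*(1)^2 - 2*(1) - 3 = -4

-4


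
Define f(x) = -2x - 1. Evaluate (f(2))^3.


f(2) = -5
(-5)^3 = -125

-125


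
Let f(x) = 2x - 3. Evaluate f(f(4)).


7
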